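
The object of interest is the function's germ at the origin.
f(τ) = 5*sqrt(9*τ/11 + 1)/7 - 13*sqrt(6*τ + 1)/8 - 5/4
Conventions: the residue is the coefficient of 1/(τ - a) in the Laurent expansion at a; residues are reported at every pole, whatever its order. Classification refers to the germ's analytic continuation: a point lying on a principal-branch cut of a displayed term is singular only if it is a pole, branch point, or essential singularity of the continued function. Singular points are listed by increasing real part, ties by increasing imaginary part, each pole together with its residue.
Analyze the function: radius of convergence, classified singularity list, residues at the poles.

Radius of convergence at 0: 1/6.
At -11/9: an algebraic (square-root) branch point.
At -1/6: an algebraic (square-root) branch point.

Branch term (5/7)*sqrt(1 - τ/(-11/9)): its argument vanishes at τ = -11/9, a square-root branch point, modulus 11/9.
Branch term (-13/8)*sqrt(1 - τ/(-1/6)): its argument vanishes at τ = -1/6, a square-root branch point, modulus 1/6.
The radius of convergence is the smallest modulus among the singular points: 1/6.
List the singular points by increasing real part (a conjugate pair: the negative imaginary part first).


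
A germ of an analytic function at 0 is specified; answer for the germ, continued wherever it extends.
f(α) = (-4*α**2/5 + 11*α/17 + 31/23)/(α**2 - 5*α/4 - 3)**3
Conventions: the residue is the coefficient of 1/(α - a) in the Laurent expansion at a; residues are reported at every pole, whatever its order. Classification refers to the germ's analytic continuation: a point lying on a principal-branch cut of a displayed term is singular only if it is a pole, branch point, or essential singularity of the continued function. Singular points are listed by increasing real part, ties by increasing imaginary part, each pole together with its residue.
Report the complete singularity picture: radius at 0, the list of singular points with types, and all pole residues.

Radius of convergence at 0: -5/8 + (1/8)*sqrt(217).
At 5/8 - (1/8)*sqrt(217): a pole of order 3; residue -(28153856/19976801915)*sqrt(217).
At 5/8 + (1/8)*sqrt(217): a pole of order 3; residue (28153856/19976801915)*sqrt(217).

Denominator factor (α**2 - 5*α/4 - 3)^3: discriminant 217/16, real irrational roots 5/8 + (1/8)*sqrt(217) and 5/8 - (1/8)*sqrt(217); poles of order 3, moduli 5/8 + (1/8)*sqrt(217) and -5/8 + (1/8)*sqrt(217).
The radius of convergence is the smallest modulus among the singular points: -5/8 + (1/8)*sqrt(217).
The factor α**2 - 5*α/4 - 3 splits as (α - a)(α - a') with a = 5/8 - (1/8)*sqrt(217), a' = 5/8 + (1/8)*sqrt(217). At the order-3 pole a set g(α) = (α - a)^3*f(α) = [-4*α**2/5 + 11*α/17 + 31/23] / (α - a')^3.
Order-3 pole: residue = g''(a)/2; g''(5/8 - (1/8)*sqrt(217)) = -(56307712/19976801915)*sqrt(217), so the residue is -(28153856/19976801915)*sqrt(217).
The factor α**2 - 5*α/4 - 3 splits as (α - a)(α - a') with a = 5/8 + (1/8)*sqrt(217), a' = 5/8 - (1/8)*sqrt(217). At the order-3 pole a set g(α) = (α - a)^3*f(α) = [-4*α**2/5 + 11*α/17 + 31/23] / (α - a')^3.
Order-3 pole: residue = g''(a)/2; g''(5/8 + (1/8)*sqrt(217)) = (56307712/19976801915)*sqrt(217), so the residue is (28153856/19976801915)*sqrt(217).
List the singular points by increasing real part (a conjugate pair: the negative imaginary part first).


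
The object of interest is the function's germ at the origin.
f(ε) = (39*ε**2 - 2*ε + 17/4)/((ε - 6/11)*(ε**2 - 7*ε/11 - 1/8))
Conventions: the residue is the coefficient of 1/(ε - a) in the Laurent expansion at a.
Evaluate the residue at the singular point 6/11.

The residue is -14290/169.

At the order-1 pole 6/11 set g(ε) = (ε - (6/11))*f(ε) = (39*ε**2 - 2*ε + 17/4)/(ε**2 - 7*ε/11 - 1/8).
Simple pole: residue = g(a) at a = 6/11, which is -14290/169.


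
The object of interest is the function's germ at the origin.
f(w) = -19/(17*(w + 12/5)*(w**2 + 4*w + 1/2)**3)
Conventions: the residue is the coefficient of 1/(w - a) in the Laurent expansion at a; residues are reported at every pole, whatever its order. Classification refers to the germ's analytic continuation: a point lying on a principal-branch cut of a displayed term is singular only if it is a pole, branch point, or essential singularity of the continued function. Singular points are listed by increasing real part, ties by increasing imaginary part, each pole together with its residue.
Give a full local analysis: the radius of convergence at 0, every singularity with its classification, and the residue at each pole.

Radius of convergence at 0: 2 - (1/2)*sqrt(14).
At -2 - (1/2)*sqrt(14): a pole of order 3; residue -1187500/79176871 - (42328865/27157666753)*sqrt(14).
At -12/5: a pole of order 1; residue 2375000/79176871.
At -2 + (1/2)*sqrt(14): a pole of order 3; residue -1187500/79176871 + (42328865/27157666753)*sqrt(14).

Denominator factor (w + 12/5): pole of order 1 at -12/5, modulus 12/5.
Denominator factor (w**2 + 4*w + 1/2)^3: discriminant 14, real irrational roots -2 + (1/2)*sqrt(14) and -2 - (1/2)*sqrt(14); poles of order 3, moduli 2 - (1/2)*sqrt(14) and 2 + (1/2)*sqrt(14).
The radius of convergence is the smallest modulus among the singular points: 2 - (1/2)*sqrt(14).
The factor w**2 + 4*w + 1/2 splits as (w - a)(w - a') with a = -2 - (1/2)*sqrt(14), a' = -2 + (1/2)*sqrt(14). At the order-3 pole a set g(w) = (w - a)^3*f(w) = [-19/(17*(w + 12/5))] / (w - a')^3.
Order-3 pole: residue = g''(a)/2; g''(-2 - (1/2)*sqrt(14)) = -2375000/79176871 - (84657730/27157666753)*sqrt(14), so the residue is -1187500/79176871 - (42328865/27157666753)*sqrt(14).
At the order-1 pole -12/5 set g(w) = (w - (-12/5))*f(w) = -19/(17*(w**2 + 4*w + 1/2)**3).
Simple pole: residue = g(a) at a = -12/5, which is 2375000/79176871.
The factor w**2 + 4*w + 1/2 splits as (w - a)(w - a') with a = -2 + (1/2)*sqrt(14), a' = -2 - (1/2)*sqrt(14). At the order-3 pole a set g(w) = (w - a)^3*f(w) = [-19/(17*(w + 12/5))] / (w - a')^3.
Order-3 pole: residue = g''(a)/2; g''(-2 + (1/2)*sqrt(14)) = -2375000/79176871 + (84657730/27157666753)*sqrt(14), so the residue is -1187500/79176871 + (42328865/27157666753)*sqrt(14).
List the singular points by increasing real part (a conjugate pair: the negative imaginary part first).


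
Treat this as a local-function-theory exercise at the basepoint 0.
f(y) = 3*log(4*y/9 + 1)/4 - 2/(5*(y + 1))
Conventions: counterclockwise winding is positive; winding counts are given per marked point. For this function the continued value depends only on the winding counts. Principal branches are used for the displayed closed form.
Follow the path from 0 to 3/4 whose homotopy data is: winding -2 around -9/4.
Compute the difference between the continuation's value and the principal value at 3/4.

The rational part is single-valued and drops out of the difference; each branch term changes only by its own monodromy.
(3/4)*log(1 - y/(-9/4)): each positive loop around -9/4 adds 2*pi*i to the log, so winding -2 contributes (3/4)*(-2)*2*pi*i = -(3)*pi*i.
Summing the contributions at y = 3/4 gives -(3)*pi*i.

Continued minus principal equals -(3)*pi*i.


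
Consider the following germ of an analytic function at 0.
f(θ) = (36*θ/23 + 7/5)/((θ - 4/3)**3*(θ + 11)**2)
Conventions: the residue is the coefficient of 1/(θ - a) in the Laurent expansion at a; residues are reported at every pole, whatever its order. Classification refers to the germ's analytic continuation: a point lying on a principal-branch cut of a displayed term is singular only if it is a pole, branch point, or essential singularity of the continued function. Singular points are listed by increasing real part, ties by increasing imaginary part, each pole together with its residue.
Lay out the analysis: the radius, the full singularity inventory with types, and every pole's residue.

Radius of convergence at 0: 4/3.
At -11: a pole of order 2; residue 262197/215528515.
At 4/3: a pole of order 3; residue -262197/215528515.

Denominator factor (θ + 11)^2: pole of order 2 at -11, modulus 11.
Denominator factor (θ - 4/3)^3: pole of order 3 at 4/3, modulus 4/3.
The radius of convergence is the smallest modulus among the singular points: 4/3.
At the order-2 pole -11 set g(θ) = (θ - (-11))^2*f(θ) = (36*θ/23 + 7/5)/(θ - 4/3)**3.
Order-2 pole: residue = g'(a); g'(-11) = 262197/215528515, so the residue is 262197/215528515.
At the order-3 pole 4/3 set g(θ) = (θ - (4/3))^3*f(θ) = (36*θ/23 + 7/5)/(θ + 11)**2.
Order-3 pole: residue = g''(a)/2; g''(4/3) = -524394/215528515, so the residue is -262197/215528515.
List the singular points by increasing real part (a conjugate pair: the negative imaginary part first).


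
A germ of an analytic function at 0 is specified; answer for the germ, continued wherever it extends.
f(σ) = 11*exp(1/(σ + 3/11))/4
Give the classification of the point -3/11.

The point is an essential singularity.

The exponent 1/(σ - (-3/11)) has a pole at -3/11, so exp(1/(σ - (-3/11))) takes every nonzero value near it: an essential singularity (not a pole of any order).


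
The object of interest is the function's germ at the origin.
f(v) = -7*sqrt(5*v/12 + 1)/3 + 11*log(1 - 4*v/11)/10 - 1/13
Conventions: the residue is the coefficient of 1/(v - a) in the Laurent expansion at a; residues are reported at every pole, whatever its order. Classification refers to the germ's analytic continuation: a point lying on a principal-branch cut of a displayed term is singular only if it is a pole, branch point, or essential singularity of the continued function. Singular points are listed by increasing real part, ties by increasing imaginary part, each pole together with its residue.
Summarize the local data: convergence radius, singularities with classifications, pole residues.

Branch term (-7/3)*sqrt(1 - v/(-12/5)): its argument vanishes at v = -12/5, a square-root branch point, modulus 12/5.
Branch term (11/10)*log(1 - v/(11/4)): its argument vanishes at v = 11/4, a logarithmic branch point, modulus 11/4.
The radius of convergence is the smallest modulus among the singular points: 12/5.
List the singular points by increasing real part (a conjugate pair: the negative imaginary part first).

Radius of convergence at 0: 12/5.
At -12/5: an algebraic (square-root) branch point.
At 11/4: a logarithmic branch point.


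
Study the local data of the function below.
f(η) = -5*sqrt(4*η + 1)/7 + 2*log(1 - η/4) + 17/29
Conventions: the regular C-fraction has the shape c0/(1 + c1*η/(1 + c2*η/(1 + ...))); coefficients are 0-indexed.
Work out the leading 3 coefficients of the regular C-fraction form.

The regular C-fraction coefficients are [-26/203, -783/52, 4919/312].

Taylor coefficients (expand at 0): a_0 = -26/203, a_1 = -27/14, a_2 = 153/112.
c0 = a_0 = -26/203. Peel one level at a time: if S = 1 + c*η/S' with S'(0) = 1, then c is the η-coefficient of S and S' = c*η/(S - 1).
S_1 = c0/f = 1 + (-783/52)*η + (1283859/5408)*η^2 + ...; c1 = -783/52.
S_2 = c1*η/(S_1 - 1) = 1 + (4919/312)*η + ...; c2 = 4919/312.


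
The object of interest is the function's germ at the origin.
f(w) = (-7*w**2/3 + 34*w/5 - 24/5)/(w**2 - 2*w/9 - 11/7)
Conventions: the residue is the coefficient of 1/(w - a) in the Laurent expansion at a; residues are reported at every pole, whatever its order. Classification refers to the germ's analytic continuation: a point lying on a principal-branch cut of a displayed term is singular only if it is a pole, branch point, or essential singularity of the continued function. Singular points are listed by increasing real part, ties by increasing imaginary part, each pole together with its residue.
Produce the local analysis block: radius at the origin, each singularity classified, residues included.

Radius of convergence at 0: -1/9 + (1/63)*sqrt(6286).
At 1/9 - (1/63)*sqrt(6286): a pole of order 1; residue 424/135 + (9439/242460)*sqrt(6286).
At 1/9 + (1/63)*sqrt(6286): a pole of order 1; residue 424/135 - (9439/242460)*sqrt(6286).

Denominator factor (w**2 - 2*w/9 - 11/7): discriminant 3592/567, real irrational roots 1/9 + (1/63)*sqrt(6286) and 1/9 - (1/63)*sqrt(6286); poles of order 1, moduli 1/9 + (1/63)*sqrt(6286) and -1/9 + (1/63)*sqrt(6286).
The radius of convergence is the smallest modulus among the singular points: -1/9 + (1/63)*sqrt(6286).
The factor w**2 - 2*w/9 - 11/7 splits as (w - a)(w - a') with a = 1/9 - (1/63)*sqrt(6286), a' = 1/9 + (1/63)*sqrt(6286). At the order-1 pole a set g(w) = (w - a)*f(w) = [-7*w**2/3 + 34*w/5 - 24/5] / (w - a').
Simple pole: residue = g(a) at a = 1/9 - (1/63)*sqrt(6286), which is 424/135 + (9439/242460)*sqrt(6286).
The factor w**2 - 2*w/9 - 11/7 splits as (w - a)(w - a') with a = 1/9 + (1/63)*sqrt(6286), a' = 1/9 - (1/63)*sqrt(6286). At the order-1 pole a set g(w) = (w - a)*f(w) = [-7*w**2/3 + 34*w/5 - 24/5] / (w - a').
Simple pole: residue = g(a) at a = 1/9 + (1/63)*sqrt(6286), which is 424/135 - (9439/242460)*sqrt(6286).
List the singular points by increasing real part (a conjugate pair: the negative imaginary part first).


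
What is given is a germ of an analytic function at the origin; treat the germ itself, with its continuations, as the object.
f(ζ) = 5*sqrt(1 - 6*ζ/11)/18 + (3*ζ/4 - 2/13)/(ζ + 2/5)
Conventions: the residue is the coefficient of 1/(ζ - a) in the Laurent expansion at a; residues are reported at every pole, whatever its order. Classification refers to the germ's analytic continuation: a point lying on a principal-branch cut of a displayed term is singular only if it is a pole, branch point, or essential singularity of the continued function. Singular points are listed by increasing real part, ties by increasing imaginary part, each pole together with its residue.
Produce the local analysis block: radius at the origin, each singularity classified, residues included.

Radius of convergence at 0: 2/5.
At -2/5: a pole of order 1; residue -59/130.
At 11/6: an algebraic (square-root) branch point.

Denominator factor (ζ + 2/5): pole of order 1 at -2/5, modulus 2/5.
Branch term (5/18)*sqrt(1 - ζ/(11/6)): its argument vanishes at ζ = 11/6, a square-root branch point, modulus 11/6.
The radius of convergence is the smallest modulus among the singular points: 2/5.
The branch term is analytic at -2/5 and contributes nothing to the residue; only the rational part matters.
At the order-1 pole -2/5 set g(ζ) = (ζ - (-2/5))*(rational part) = 3*ζ/4 - 2/13.
Simple pole: residue = g(a) at a = -2/5, which is -59/130.
List the singular points by increasing real part (a conjugate pair: the negative imaginary part first).


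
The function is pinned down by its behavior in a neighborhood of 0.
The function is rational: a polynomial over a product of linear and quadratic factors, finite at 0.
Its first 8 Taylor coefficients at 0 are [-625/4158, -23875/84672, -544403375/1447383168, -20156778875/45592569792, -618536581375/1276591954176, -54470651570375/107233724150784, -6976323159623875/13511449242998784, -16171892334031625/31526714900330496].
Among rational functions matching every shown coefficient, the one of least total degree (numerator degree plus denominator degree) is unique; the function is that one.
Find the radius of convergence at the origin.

The radius of convergence is 6/5.

No rational of total degree below 6 reproduces all 8 coefficients; solving the [2/4] Pade equations on them gives f(ω) = (-13*ω**2/37 - 7*ω/8 + 20/11)/((ω - 6/5)**3*(ω + 7)), whose expansion matches every shown term.
Denominator factor (ω - 6/5)^3: pole of order 3 at 6/5, modulus 6/5.
Denominator factor (ω + 7): pole of order 1 at -7, modulus 7.
The radius of convergence is the smallest modulus among the singular points: 6/5.


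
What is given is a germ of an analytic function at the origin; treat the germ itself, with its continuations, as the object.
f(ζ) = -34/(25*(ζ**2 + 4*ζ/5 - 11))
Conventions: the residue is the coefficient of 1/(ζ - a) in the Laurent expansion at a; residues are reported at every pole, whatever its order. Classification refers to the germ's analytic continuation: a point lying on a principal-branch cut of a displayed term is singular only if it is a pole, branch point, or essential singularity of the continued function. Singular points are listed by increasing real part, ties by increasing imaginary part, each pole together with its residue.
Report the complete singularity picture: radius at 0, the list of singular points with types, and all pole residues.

Denominator factor (ζ**2 + 4*ζ/5 - 11): discriminant 1116/25, real irrational roots -2/5 + (3/5)*sqrt(31) and -2/5 - (3/5)*sqrt(31); poles of order 1, moduli -2/5 + (3/5)*sqrt(31) and 2/5 + (3/5)*sqrt(31).
The radius of convergence is the smallest modulus among the singular points: -2/5 + (3/5)*sqrt(31).
The factor ζ**2 + 4*ζ/5 - 11 splits as (ζ - a)(ζ - a') with a = -2/5 - (3/5)*sqrt(31), a' = -2/5 + (3/5)*sqrt(31). At the order-1 pole a set g(ζ) = (ζ - a)*f(ζ) = [-34/25] / (ζ - a').
Simple pole: residue = g(a) at a = -2/5 - (3/5)*sqrt(31), which is (17/465)*sqrt(31).
The factor ζ**2 + 4*ζ/5 - 11 splits as (ζ - a)(ζ - a') with a = -2/5 + (3/5)*sqrt(31), a' = -2/5 - (3/5)*sqrt(31). At the order-1 pole a set g(ζ) = (ζ - a)*f(ζ) = [-34/25] / (ζ - a').
Simple pole: residue = g(a) at a = -2/5 + (3/5)*sqrt(31), which is -(17/465)*sqrt(31).
List the singular points by increasing real part (a conjugate pair: the negative imaginary part first).

Radius of convergence at 0: -2/5 + (3/5)*sqrt(31).
At -2/5 - (3/5)*sqrt(31): a pole of order 1; residue (17/465)*sqrt(31).
At -2/5 + (3/5)*sqrt(31): a pole of order 1; residue -(17/465)*sqrt(31).


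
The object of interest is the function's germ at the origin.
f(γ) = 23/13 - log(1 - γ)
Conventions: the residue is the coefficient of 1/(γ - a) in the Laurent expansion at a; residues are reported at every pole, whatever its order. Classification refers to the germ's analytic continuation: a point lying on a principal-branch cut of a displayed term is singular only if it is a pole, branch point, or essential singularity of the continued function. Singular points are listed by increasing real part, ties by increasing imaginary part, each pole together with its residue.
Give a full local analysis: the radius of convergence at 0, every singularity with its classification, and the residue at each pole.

Branch term (-1)*log(1 - γ/(1)): its argument vanishes at γ = 1, a logarithmic branch point, modulus 1.
The radius of convergence is the smallest modulus among the singular points: 1.

Radius of convergence at 0: 1.
At 1: a logarithmic branch point.


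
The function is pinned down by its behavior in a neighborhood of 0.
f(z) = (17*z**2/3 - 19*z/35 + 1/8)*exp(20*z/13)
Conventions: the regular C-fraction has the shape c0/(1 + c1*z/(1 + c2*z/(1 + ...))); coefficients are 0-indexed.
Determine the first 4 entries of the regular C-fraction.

The regular C-fraction coefficients are [1/8, 1276/455, 4964068/435435, -304754135000/15439492497].

Taylor coefficients (expand at 0): a_0 = 1/8, a_1 = -319/910, a_2 = 17672/3549, a_3 = 125360/15379.
c0 = a_0 = 1/8. Peel one level at a time: if S = 1 + c*z/S' with S'(0) = 1, then c is the z-coefficient of S and S' = c*z/(S - 1).
S_1 = c0/f = 1 + (1276/455)*z + (-19856272/621075)*z^2 + ...; c1 = 1276/455.
S_2 = c1*z/(S_1 - 1) = 1 + (4964068/435435)*z + (34829044000/154778481)*z^2 + ...; c2 = 4964068/435435.
S_3 = c2*z/(S_2 - 1) = 1 + (-304754135000/15439492497)*z + ...; c3 = -304754135000/15439492497.


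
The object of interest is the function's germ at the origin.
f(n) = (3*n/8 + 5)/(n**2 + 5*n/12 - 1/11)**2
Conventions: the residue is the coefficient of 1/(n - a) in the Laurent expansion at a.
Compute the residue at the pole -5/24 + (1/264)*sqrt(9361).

The factor n**2 + 5*n/12 - 1/11 splits as (n - a)(n - a') with a = -5/24 + (1/264)*sqrt(9361), a' = -5/24 - (1/264)*sqrt(9361). At the order-2 pole a set g(n) = (n - a)^2*f(n) = [3*n/8 + 5] / (n - a')^2.
Order-2 pole: residue = g'(a); g'(-5/24 + (1/264)*sqrt(9361)) = -(187110/724201)*sqrt(9361), so the residue is -(187110/724201)*sqrt(9361).

The residue is -(187110/724201)*sqrt(9361).


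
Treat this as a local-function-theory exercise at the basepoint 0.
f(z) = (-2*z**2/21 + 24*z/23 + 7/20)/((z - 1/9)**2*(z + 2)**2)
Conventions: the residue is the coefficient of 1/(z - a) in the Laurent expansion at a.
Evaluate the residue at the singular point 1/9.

At the order-2 pole 1/9 set g(z) = (z - (1/9))^2*f(z) = (-2*z**2/21 + 24*z/23 + 7/20)/(z + 2)**2.
Order-2 pole: residue = g'(a); g'(1/9) = 1442097/11042990, so the residue is 1442097/11042990.

The residue is 1442097/11042990.


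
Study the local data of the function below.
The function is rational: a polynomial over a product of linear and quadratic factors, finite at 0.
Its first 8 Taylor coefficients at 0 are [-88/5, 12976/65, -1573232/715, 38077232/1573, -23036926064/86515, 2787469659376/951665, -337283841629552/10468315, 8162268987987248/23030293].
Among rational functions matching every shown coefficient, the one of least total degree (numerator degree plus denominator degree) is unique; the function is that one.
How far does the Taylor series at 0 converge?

The radius of convergence is 1/11.

No rational of total degree below 3 reproduces all 8 coefficients; solving the [1/2] Pade equations on them gives f(v) = (-11*v/13 - 11/5)/((v + 1/11)*(v + 11/8)), whose expansion matches every shown term.
Denominator factor (v + 11/8): pole of order 1 at -11/8, modulus 11/8.
Denominator factor (v + 1/11): pole of order 1 at -1/11, modulus 1/11.
The radius of convergence is the smallest modulus among the singular points: 1/11.


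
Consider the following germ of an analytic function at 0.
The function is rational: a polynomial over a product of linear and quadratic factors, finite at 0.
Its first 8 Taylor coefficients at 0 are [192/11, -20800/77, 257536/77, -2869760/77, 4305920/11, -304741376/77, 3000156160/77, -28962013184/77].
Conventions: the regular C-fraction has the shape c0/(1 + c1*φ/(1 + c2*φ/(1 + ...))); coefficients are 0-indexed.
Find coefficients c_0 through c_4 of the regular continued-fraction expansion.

Taylor coefficients (read off): a_0 = 192/11, a_1 = -20800/77, a_2 = 257536/77, a_3 = -2869760/77, a_4 = 4305920/11.
c0 = a_0 = 192/11. Peel one level at a time: if S = 1 + c*φ/S' with S'(0) = 1, then c is the φ-coefficient of S and S' = c*φ/(S - 1).
S_1 = c0/f = 1 + (325/21)*φ + (21121/441)*φ^2 + ...; c1 = 325/21.
S_2 = c1*φ/(S_1 - 1) = 1 + (-21121/6825)*φ + (1619576/105625)*φ^2 + ...; c2 = -21121/6825.
S_3 = c2*φ/(S_2 - 1) = 1 + (34011096/6864325)*φ + (959817264/446096641)*φ^2 + ...; c3 = 34011096/6864325.
S_4 = c3*φ/(S_3 - 1) = 1 + (-1856789350/4275883087)*φ + ...; c4 = -1856789350/4275883087.

The regular C-fraction coefficients are [192/11, 325/21, -21121/6825, 34011096/6864325, -1856789350/4275883087].


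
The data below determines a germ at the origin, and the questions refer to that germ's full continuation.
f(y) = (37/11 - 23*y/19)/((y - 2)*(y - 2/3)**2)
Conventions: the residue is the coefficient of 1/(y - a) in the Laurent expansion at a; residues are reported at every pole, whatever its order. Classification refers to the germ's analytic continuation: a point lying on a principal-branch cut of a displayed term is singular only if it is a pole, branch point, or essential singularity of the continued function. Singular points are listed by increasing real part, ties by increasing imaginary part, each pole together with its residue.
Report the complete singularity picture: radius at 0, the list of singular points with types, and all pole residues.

Denominator factor (y - 2/3)^2: pole of order 2 at 2/3, modulus 2/3.
Denominator factor (y - 2): pole of order 1 at 2, modulus 2.
The radius of convergence is the smallest modulus among the singular points: 2/3.
At the order-2 pole 2/3 set g(y) = (y - (2/3))^2*f(y) = (37/11 - 23*y/19)/(y - 2).
Order-2 pole: residue = g'(a); g'(2/3) = -1773/3344, so the residue is -1773/3344.
At the order-1 pole 2 set g(y) = (y - (2))*f(y) = (37/11 - 23*y/19)/(y - 2/3)**2.
Simple pole: residue = g(a) at a = 2, which is 1773/3344.
List the singular points by increasing real part (a conjugate pair: the negative imaginary part first).

Radius of convergence at 0: 2/3.
At 2/3: a pole of order 2; residue -1773/3344.
At 2: a pole of order 1; residue 1773/3344.


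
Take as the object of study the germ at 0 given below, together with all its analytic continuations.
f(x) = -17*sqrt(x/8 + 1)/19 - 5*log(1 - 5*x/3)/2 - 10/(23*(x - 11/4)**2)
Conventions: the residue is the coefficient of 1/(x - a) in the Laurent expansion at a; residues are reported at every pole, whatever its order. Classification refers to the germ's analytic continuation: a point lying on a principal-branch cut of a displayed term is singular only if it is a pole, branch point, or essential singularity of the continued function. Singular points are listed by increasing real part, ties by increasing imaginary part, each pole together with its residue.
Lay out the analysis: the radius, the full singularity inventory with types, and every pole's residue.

Denominator factor (x - 11/4)^2: pole of order 2 at 11/4, modulus 11/4.
Branch term (-17/19)*sqrt(1 - x/(-8)): its argument vanishes at x = -8, a square-root branch point, modulus 8.
Branch term (-5/2)*log(1 - x/(3/5)): its argument vanishes at x = 3/5, a logarithmic branch point, modulus 3/5.
The radius of convergence is the smallest modulus among the singular points: 3/5.
The branch terms are analytic at 11/4 and contribute nothing to the residue; only the rational part matters.
At the order-2 pole 11/4 set g(x) = (x - (11/4))^2*(rational part) = -10/23.
Order-2 pole: residue = g'(a); g'(11/4) = 0, so the residue is 0.
List the singular points by increasing real part (a conjugate pair: the negative imaginary part first).

Radius of convergence at 0: 3/5.
At -8: an algebraic (square-root) branch point.
At 3/5: a logarithmic branch point.
At 11/4: a pole of order 2; residue 0.


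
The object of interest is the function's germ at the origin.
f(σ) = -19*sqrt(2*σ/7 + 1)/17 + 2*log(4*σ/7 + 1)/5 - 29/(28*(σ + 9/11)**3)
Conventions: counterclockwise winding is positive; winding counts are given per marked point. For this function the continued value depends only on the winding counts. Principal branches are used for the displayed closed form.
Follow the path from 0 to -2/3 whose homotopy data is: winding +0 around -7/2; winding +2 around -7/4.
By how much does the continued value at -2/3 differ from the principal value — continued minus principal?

The rational part is single-valued and drops out of the difference; each branch term changes only by its own monodromy.
(2/5)*log(1 - σ/(-7/4)): each positive loop around -7/4 adds 2*pi*i to the log, so winding +2 contributes (2/5)*(2)*2*pi*i = (8/5)*pi*i.
(-19/17)*sqrt(1 - σ/(-7/2)): winding +0 is even, the square root returns to the same sheet, contribution 0.
Summing the contributions at σ = -2/3 gives (8/5)*pi*i.

Continued minus principal equals (8/5)*pi*i.


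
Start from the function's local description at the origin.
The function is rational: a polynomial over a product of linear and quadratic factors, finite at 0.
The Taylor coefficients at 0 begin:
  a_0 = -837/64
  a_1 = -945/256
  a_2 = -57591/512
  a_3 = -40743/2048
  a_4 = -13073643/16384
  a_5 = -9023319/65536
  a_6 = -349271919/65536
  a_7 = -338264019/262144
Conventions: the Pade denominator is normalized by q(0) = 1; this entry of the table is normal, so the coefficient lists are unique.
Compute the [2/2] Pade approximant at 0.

Taylor coefficients needed (read off): a_0 = -837/64, a_1 = -945/256, a_2 = -57591/512, a_3 = -40743/2048, a_4 = -13073643/16384.
Write the denominator as Q(α) = 1 + q1*α + q2*α^2. Requiring Q*f - P = O(α^5) with deg P <= 2 kills the coefficients of α^3..α^4 in Q*f:
  α^3: a_3 + q1*a_2 + q2*a_1 = 0, i.e. -40743/2048 + (-57591/512)*q1 + (-945/256)*q2 = 0.
  α^4: a_4 + q1*a_3 + q2*a_2 = 0, i.e. -13073643/16384 + (-40743/2048)*q1 + (-57591/512)*q2 = 0.
Solving this linear system: q1 = 1357509/24124168, q2 = -342754545/48248336.
The numerator is Q*f truncated at degree 2: P0 = a_0 = -837/64; P1 = a_1 + q1*a_0 = -6835569723/1543946752; P2 = a_2 + q1*a_1 + q2*a_0 = -122179217319/6175787008.

The Pade approximant has numerator coefficients [-837/64, -6835569723/1543946752, -122179217319/6175787008]; denominator coefficients [1, 1357509/24124168, -342754545/48248336].


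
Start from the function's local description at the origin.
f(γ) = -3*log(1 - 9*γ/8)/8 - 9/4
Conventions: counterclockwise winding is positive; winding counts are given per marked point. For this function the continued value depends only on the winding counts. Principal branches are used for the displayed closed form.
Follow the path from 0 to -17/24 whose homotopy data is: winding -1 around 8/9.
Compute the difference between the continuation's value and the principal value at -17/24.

The rational part is single-valued and drops out of the difference; each branch term changes only by its own monodromy.
(-3/8)*log(1 - γ/(8/9)): each positive loop around 8/9 adds 2*pi*i to the log, so winding -1 contributes (-3/8)*(-1)*2*pi*i = (3/4)*pi*i.
Summing the contributions at γ = -17/24 gives (3/4)*pi*i.

Continued minus principal equals (3/4)*pi*i.


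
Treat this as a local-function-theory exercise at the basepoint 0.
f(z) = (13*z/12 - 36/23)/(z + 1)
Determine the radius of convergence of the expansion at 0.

Denominator factor (z + 1): pole of order 1 at -1, modulus 1.
The radius of convergence is the smallest modulus among the singular points: 1.

The radius of convergence is 1.


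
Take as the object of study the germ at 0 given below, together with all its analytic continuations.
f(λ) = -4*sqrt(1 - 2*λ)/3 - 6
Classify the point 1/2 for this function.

The point is an algebraic (square-root) branch point.

The term (-4/3)*sqrt(1 - λ/(1/2)) has argument 1 - 1/2/(1/2) = 0 at 1/2: a square-root (algebraic, two-sheeted) branch point; the remaining terms are analytic or single-valued there.


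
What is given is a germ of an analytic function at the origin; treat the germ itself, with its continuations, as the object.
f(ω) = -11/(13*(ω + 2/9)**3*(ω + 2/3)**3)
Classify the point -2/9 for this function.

The point is a pole of order 3.

The denominator factor ω + 2/9 vanishes at -2/9 and appears to the power 3; the numerator there equals -11/13, nonzero, and no other factor vanishes.
Hence a pole whose order is the multiplicity, 3.


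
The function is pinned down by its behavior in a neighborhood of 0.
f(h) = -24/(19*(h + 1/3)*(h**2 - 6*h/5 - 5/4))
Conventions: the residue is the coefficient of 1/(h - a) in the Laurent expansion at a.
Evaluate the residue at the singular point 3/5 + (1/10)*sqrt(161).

The factor h**2 - 6*h/5 - 5/4 splits as (h - a)(h - a') with a = 3/5 + (1/10)*sqrt(161), a' = 3/5 - (1/10)*sqrt(161). At the order-1 pole a set g(h) = (h - a)*f(h) = [-24/(19*(h + 1/3))] / (h - a').
Simple pole: residue = g(a) at a = 3/5 + (1/10)*sqrt(161), which is -2160/2527 + (2880/58121)*sqrt(161).

The residue is -2160/2527 + (2880/58121)*sqrt(161).


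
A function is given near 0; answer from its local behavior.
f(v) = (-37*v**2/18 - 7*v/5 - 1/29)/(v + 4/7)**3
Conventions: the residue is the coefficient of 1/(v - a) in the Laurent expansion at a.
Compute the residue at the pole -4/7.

At the order-3 pole -4/7 set g(v) = (v - (-4/7))^3*f(v) = -37*v**2/18 - 7*v/5 - 1/29.
Order-3 pole: residue = g''(a)/2; g''(-4/7) = -37/9, so the residue is -37/18.

The residue is -37/18.


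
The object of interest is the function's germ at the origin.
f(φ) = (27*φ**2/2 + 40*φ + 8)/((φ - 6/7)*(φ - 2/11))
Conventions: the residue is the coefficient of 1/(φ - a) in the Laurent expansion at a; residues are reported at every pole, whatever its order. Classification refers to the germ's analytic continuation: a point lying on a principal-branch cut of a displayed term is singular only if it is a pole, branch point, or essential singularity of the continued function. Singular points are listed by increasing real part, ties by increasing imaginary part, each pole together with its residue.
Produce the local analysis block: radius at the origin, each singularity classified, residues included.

Radius of convergence at 0: 2/11.
At 2/11: a pole of order 1; residue -6657/286.
At 6/7: a pole of order 1; residue 14069/182.

Denominator factor (φ - 2/11): pole of order 1 at 2/11, modulus 2/11.
Denominator factor (φ - 6/7): pole of order 1 at 6/7, modulus 6/7.
The radius of convergence is the smallest modulus among the singular points: 2/11.
At the order-1 pole 2/11 set g(φ) = (φ - (2/11))*f(φ) = (27*φ**2/2 + 40*φ + 8)/(φ - 6/7).
Simple pole: residue = g(a) at a = 2/11, which is -6657/286.
At the order-1 pole 6/7 set g(φ) = (φ - (6/7))*f(φ) = (27*φ**2/2 + 40*φ + 8)/(φ - 2/11).
Simple pole: residue = g(a) at a = 6/7, which is 14069/182.
List the singular points by increasing real part (a conjugate pair: the negative imaginary part first).


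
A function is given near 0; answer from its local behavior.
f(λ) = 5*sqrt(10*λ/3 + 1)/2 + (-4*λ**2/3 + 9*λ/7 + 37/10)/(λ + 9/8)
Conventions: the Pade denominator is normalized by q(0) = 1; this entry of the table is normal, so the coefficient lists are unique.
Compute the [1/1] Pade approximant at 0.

The Pade approximant has numerator coefficients [521/90, 33566503/3409308]; denominator coefficients [1, 313799/243522].

Taylor coefficients needed (expand at 0): a_0 = 521/90, a_1 = 13529/5670, a_2 = -313799/102060.
Write the denominator as Q(λ) = 1 + q1*λ. Requiring Q*f - P = O(λ^3) with deg P <= 1 kills the coefficients of λ^2..λ^2 in Q*f:
  λ^2: a_2 + q1*a_1 = 0, i.e. -313799/102060 + (13529/5670)*q1 = 0.
Solving this linear system: q1 = 313799/243522.
The numerator is Q*f truncated at degree 1: P0 = a_0 = 521/90; P1 = a_1 + q1*a_0 = 33566503/3409308.


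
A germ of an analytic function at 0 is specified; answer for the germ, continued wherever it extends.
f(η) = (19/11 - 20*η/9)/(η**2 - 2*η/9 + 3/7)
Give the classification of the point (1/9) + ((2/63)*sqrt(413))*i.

The denominator factor η**2 - 2*η/9 + 3/7 vanishes at (1/9) + ((2/63)*sqrt(413))*i and appears to the power 1; the numerator there equals (1319/891) - ((40/567)*sqrt(413))*i, nonzero, and no other factor vanishes.
Hence a pole whose order is the multiplicity, 1.

The point is a pole of order 1.


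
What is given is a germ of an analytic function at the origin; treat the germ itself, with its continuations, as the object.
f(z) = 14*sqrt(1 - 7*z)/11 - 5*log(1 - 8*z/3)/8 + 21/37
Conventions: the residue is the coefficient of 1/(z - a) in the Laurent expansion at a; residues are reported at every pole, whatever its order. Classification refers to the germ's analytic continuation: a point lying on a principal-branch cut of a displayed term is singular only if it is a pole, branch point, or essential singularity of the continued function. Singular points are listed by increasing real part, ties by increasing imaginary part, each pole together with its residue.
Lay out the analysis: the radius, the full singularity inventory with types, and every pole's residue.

Radius of convergence at 0: 1/7.
At 1/7: an algebraic (square-root) branch point.
At 3/8: a logarithmic branch point.

Branch term (14/11)*sqrt(1 - z/(1/7)): its argument vanishes at z = 1/7, a square-root branch point, modulus 1/7.
Branch term (-5/8)*log(1 - z/(3/8)): its argument vanishes at z = 3/8, a logarithmic branch point, modulus 3/8.
The radius of convergence is the smallest modulus among the singular points: 1/7.
List the singular points by increasing real part (a conjugate pair: the negative imaginary part first).


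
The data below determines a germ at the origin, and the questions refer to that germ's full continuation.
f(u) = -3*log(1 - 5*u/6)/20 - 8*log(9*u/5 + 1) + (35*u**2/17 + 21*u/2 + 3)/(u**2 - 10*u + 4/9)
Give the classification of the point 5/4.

Denominator factors: u**2 - 10*u + 4/9 = -1511/144 at u = 5/4 — none vanishes.
Branch term log(1 - u/(6/5)): argument at 5/4 is -1/24, nonzero, so 5/4 is not its branch point (a point on a principal cut is still regular for the continued germ).
Branch term log(1 - u/(-5/9)): argument at 5/4 is 13/4, nonzero, so 5/4 is not its branch point (a point on a principal cut is still regular for the continued germ).
So the germ continues analytically to 5/4.

The point is a regular point.


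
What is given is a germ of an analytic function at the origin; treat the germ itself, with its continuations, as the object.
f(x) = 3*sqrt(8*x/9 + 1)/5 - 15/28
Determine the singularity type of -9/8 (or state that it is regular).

The term (3/5)*sqrt(1 - x/(-9/8)) has argument 1 - -9/8/(-9/8) = 0 at -9/8: a square-root (algebraic, two-sheeted) branch point; the remaining terms are analytic or single-valued there.

The point is an algebraic (square-root) branch point.


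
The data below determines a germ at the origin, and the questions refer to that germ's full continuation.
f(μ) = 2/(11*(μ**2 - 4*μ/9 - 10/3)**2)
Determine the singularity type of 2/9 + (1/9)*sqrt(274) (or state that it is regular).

The denominator factor μ**2 - 4*μ/9 - 10/3 vanishes at 2/9 + (1/9)*sqrt(274) and appears to the power 2; the numerator there equals 2/11, nonzero, and no other factor vanishes.
Hence a pole whose order is the multiplicity, 2.

The point is a pole of order 2.


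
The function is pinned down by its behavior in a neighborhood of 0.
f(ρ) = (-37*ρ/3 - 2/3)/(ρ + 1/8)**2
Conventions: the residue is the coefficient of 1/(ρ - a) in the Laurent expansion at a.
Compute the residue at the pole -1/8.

The residue is -37/3.

At the order-2 pole -1/8 set g(ρ) = (ρ - (-1/8))^2*f(ρ) = -37*ρ/3 - 2/3.
Order-2 pole: residue = g'(a); g'(-1/8) = -37/3, so the residue is -37/3.


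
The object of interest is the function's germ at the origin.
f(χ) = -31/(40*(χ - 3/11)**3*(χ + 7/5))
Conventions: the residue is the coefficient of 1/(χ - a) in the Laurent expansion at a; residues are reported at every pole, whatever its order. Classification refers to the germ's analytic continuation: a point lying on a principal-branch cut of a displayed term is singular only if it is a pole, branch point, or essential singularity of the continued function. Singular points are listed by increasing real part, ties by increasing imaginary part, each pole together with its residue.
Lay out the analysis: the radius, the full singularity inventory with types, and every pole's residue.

Radius of convergence at 0: 3/11.
At -7/5: a pole of order 1; residue 1031525/6229504.
At 3/11: a pole of order 3; residue -1031525/6229504.

Denominator factor (χ - 3/11)^3: pole of order 3 at 3/11, modulus 3/11.
Denominator factor (χ + 7/5): pole of order 1 at -7/5, modulus 7/5.
The radius of convergence is the smallest modulus among the singular points: 3/11.
At the order-1 pole -7/5 set g(χ) = (χ - (-7/5))*f(χ) = -31/(40*(χ - 3/11)**3).
Simple pole: residue = g(a) at a = -7/5, which is 1031525/6229504.
At the order-3 pole 3/11 set g(χ) = (χ - (3/11))^3*f(χ) = -31/(40*(χ + 7/5)).
Order-3 pole: residue = g''(a)/2; g''(3/11) = -1031525/3114752, so the residue is -1031525/6229504.
List the singular points by increasing real part (a conjugate pair: the negative imaginary part first).


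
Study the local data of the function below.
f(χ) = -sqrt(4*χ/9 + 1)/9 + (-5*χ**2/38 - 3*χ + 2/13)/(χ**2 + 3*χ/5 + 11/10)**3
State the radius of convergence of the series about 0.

Denominator factor (χ**2 + 3*χ/5 + 11/10)^3: discriminant -101/25, complex-conjugate roots (-3/10) + ((1/10)*sqrt(101))*i and (-3/10) - ((1/10)*sqrt(101))*i; poles of order 3, moduli (1/10)*sqrt(110) and (1/10)*sqrt(110).
Branch term (-1/9)*sqrt(1 - χ/(-9/4)): its argument vanishes at χ = -9/4, a square-root branch point, modulus 9/4.
The radius of convergence is the smallest modulus among the singular points: (1/10)*sqrt(110).

The radius of convergence is (1/10)*sqrt(110).


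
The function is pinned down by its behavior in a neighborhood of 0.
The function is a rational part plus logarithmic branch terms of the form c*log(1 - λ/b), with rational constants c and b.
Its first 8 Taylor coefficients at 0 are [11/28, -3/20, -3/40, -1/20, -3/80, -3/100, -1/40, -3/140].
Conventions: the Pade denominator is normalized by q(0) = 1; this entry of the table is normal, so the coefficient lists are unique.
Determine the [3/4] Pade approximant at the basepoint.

The Pade approximant has numerator coefficients [11/28, -3193/3920, 43299/86240, -1857/21560]; denominator coefficients [1, -521/308, 507/616, -31/308, -1/880].

Taylor coefficients needed (read off): a_0 = 11/28, a_1 = -3/20, a_2 = -3/40, a_3 = -1/20, a_4 = -3/80, a_5 = -3/100, a_6 = -1/40, a_7 = -3/140.
Write the denominator as Q(λ) = 1 + q1*λ + q2*λ^2 + q3*λ^3 + q4*λ^4. Requiring Q*f - P = O(λ^8) with deg P <= 3 kills the coefficients of λ^4..λ^7 in Q*f:
  λ^4: a_4 + q1*a_3 + q2*a_2 + q3*a_1 + q4*a_0 = 0, i.e. -3/80 + (-1/20)*q1 + (-3/40)*q2 + (-3/20)*q3 + (11/28)*q4 = 0.
  λ^5: a_5 + q1*a_4 + q2*a_3 + q3*a_2 + q4*a_1 = 0, i.e. -3/100 + (-3/80)*q1 + (-1/20)*q2 + (-3/40)*q3 + (-3/20)*q4 = 0.
  λ^6: a_6 + q1*a_5 + q2*a_4 + q3*a_3 + q4*a_2 = 0, i.e. -1/40 + (-3/100)*q1 + (-3/80)*q2 + (-1/20)*q3 + (-3/40)*q4 = 0.
  λ^7: a_7 + q1*a_6 + q2*a_5 + q3*a_4 + q4*a_3 = 0, i.e. -3/140 + (-1/40)*q1 + (-3/100)*q2 + (-3/80)*q3 + (-1/20)*q4 = 0.
Solving this linear system: q1 = -521/308, q2 = 507/616, q3 = -31/308, q4 = -1/880.
The numerator is Q*f truncated at degree 3: P0 = a_0 = 11/28; P1 = a_1 + q1*a_0 = -3193/3920; P2 = a_2 + q1*a_1 + q2*a_0 = 43299/86240; P3 = a_3 + q1*a_2 + q2*a_1 + q3*a_0 = -1857/21560.
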